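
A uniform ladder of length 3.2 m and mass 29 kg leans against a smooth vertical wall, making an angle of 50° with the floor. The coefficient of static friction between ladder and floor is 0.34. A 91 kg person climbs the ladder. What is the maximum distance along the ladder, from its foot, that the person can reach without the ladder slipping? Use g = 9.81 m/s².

Choose the foot of the ladder as the axis so the floor normal and friction both act there and drop out.
Ladder weight 29×9.81 = 284.5 N acts at 1.6 m along the ladder; its horizontal arm is 1.6·cos50° = 1.028 m → τ = 292.5 N·m clockwise.
Person weight 91×9.81 = 892.7 N at distance d → arm d·cos50° → τ = 892.7·d·0.6428 clockwise.
Wall normal N at the top has arm L sinθ = 2.451 m counterclockwise, so Στ = 0 gives N·2.451 = 292.5 + 573.8·d.
ΣFy = 0 ⇒ N_floor = 1177 N, so the maximum friction is μ_s·N_floor = 0.34×1177 = 400.2 N. ΣFx = 0 ⇒ N_wall = f, so at the slipping point N = 400.2 N.
Substituting: 400.2×2.451 = 292.5 + 573.8·d ⇒ d = (980.9 − 292.5) / 573.8 = 1.2 m.

d ≈ 1.2 m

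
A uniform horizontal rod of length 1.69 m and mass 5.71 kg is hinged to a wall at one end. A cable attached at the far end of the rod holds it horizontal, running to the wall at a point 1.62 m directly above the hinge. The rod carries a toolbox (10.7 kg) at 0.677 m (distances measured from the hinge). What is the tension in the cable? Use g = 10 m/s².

T ≈ 103 N

Take moments about the hinge.
Beam weight: 5.71 × 10 = 57.1 N down at 0.845 m → arm 0.845 m, τ = 57.1 × 0.845 = 48.25 N·m clockwise.
Toolbox: 10.7 × 10 = 107 N down at 0.677 m → arm 0.677 m, τ = 107 × 0.677 = 72.44 N·m clockwise.
Total clockwise load moment = 120.7 N·m.
The cable tension T acts at 1.69 m; only its component perpendicular to the rod, T sinθ, produces torque. sinθ = h/√(h²+d²) = 1.62/√(1.62²+1.69²) = 0.692.
Balancing moments: T × 1.69 × 0.692 = 120.7, giving T = 120.7 / 1.169 = 103 N.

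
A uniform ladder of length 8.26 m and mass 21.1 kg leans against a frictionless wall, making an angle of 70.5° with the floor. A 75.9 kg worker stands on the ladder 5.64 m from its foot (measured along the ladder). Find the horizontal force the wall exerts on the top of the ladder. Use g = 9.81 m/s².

N_wall ≈ 217 N

Sum moments about the foot of the ladder (the floor normal and friction both act there and drop out).
Ladder weight 21.1×9.81 = 207 N acts at 4.13 m along the ladder; its horizontal arm is 4.13·cos70.5° = 1.379 m → τ = 285.5 N·m clockwise.
Worker: 75.9×9.81 = 744.6 N at 5.64 m → arm 1.883 m → τ = 1402 N·m clockwise.
Wall normal N acts horizontally at the top; its moment arm is the height L sinθ = 8.26·sin70.5° = 7.786 m, counterclockwise.
Balancing moments: N × 7.786 = 1688, giving N = 217 N.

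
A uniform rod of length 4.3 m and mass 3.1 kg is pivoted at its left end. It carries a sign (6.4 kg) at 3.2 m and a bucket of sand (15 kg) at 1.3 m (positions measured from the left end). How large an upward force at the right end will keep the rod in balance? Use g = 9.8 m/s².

F ≈ 106 N

Taking torques about the left end:
Beam weight: 3.1 × 9.8 = 30.38 N down at 2.15 m → arm 2.15 m, τ = 30.38 × 2.15 = 65.32 N·m clockwise.
Sign: 6.4 × 9.8 = 62.72 N down at 3.2 m → arm 3.2 m, τ = 62.72 × 3.2 = 200.7 N·m clockwise.
Bucket of sand: 15 × 9.8 = 147 N down at 1.3 m → arm 1.3 m, τ = 147 × 1.3 = 191.1 N·m clockwise.
Net moment of the loads = 457.1 N·m clockwise.
The upward force F acts at the right end, arm 4.3 m, giving F × 4.3 counterclockwise.
For rotational equilibrium, F × 4.3 = 457.1, so F = 457.1 / 4.3 = 106 N.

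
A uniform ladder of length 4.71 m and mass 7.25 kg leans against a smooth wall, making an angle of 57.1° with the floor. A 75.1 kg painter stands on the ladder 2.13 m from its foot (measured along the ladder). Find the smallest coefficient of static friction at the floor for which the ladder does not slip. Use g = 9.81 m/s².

Sum moments about the foot of the ladder (the floor normal and friction both act there and drop out).
Ladder weight 7.25×9.81 = 71.12 N acts at 2.355 m along the ladder; its horizontal arm is 2.355·cos57.1° = 1.279 m → τ = 90.96 N·m clockwise.
Painter: 75.1×9.81 = 736.7 N at 2.13 m → arm 1.157 m → τ = 852.4 N·m clockwise.
Wall normal N acts horizontally at the top; its moment arm is the height L sinθ = 4.71·sin57.1° = 3.955 m, counterclockwise.
For rotational equilibrium, N × 3.955 = 943.4, so N = 238.5 N.
ΣFx = 0 ⇒ f = N_wall = 238.5 N. ΣFy = 0 ⇒ N_floor = 807.8 N.
μ_min = f / N_floor = 238.5 / 807.8 = 0.295.

μ_min ≈ 0.295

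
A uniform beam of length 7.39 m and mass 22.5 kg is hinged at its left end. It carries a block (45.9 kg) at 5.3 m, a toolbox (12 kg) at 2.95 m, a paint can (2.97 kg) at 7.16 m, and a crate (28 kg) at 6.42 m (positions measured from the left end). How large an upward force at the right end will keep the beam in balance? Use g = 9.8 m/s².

Sum moments about the left end (the unknown pivot reaction has zero arm there).
Beam weight: 22.5 × 9.8 = 220.5 N down at 3.695 m → arm 3.695 m, τ = 220.5 × 3.695 = 814.7 N·m clockwise.
Block: 45.9 × 9.8 = 449.8 N down at 5.3 m → arm 5.3 m, τ = 449.8 × 5.3 = 2384 N·m clockwise.
Toolbox: 12 × 9.8 = 117.6 N down at 2.95 m → arm 2.95 m, τ = 117.6 × 2.95 = 346.9 N·m clockwise.
Paint can: 2.97 × 9.8 = 29.11 N down at 7.16 m → arm 7.16 m, τ = 29.11 × 7.16 = 208.4 N·m clockwise.
Crate: 28 × 9.8 = 274.4 N down at 6.42 m → arm 6.42 m, τ = 274.4 × 6.42 = 1762 N·m clockwise.
Net moment of the loads = 5516 N·m clockwise.
The upward force F acts at the right end, arm 7.39 m, giving F × 7.39 counterclockwise.
For rotational equilibrium, F × 7.39 = 5516, so F = 5516 / 7.39 = 746 N.

F ≈ 746 N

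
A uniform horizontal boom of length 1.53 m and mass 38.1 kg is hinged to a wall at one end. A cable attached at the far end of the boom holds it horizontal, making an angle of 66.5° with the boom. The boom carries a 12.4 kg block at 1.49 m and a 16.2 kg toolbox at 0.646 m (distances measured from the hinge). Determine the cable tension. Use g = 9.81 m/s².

T ≈ 406 N

About the hinge:
Beam weight: 38.1 × 9.81 = 373.8 N down at 0.765 m → arm 0.765 m, τ = 373.8 × 0.765 = 286 N·m clockwise.
Block: 12.4 × 9.81 = 121.6 N down at 1.49 m → arm 1.49 m, τ = 121.6 × 1.49 = 181.2 N·m clockwise.
Toolbox: 16.2 × 9.81 = 158.9 N down at 0.646 m → arm 0.646 m, τ = 158.9 × 0.646 = 102.6 N·m clockwise.
Total clockwise load moment = 569.8 N·m.
The cable tension T acts at 1.53 m; only its component perpendicular to the boom, T sinθ, produces torque. sin 66.5° = 0.9171.
Balancing moments: T × 1.53 × 0.9171 = 569.8, giving T = 569.8 / 1.403 = 406 N.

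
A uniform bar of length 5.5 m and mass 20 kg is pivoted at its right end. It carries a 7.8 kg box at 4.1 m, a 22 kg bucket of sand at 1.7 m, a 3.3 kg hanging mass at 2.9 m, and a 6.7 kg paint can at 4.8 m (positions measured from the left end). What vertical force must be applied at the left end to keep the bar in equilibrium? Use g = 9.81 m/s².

F ≈ 290 N

About the right end:
Beam weight: 20 × 9.81 = 196.2 N down at 2.75 m → arm 2.75 m, τ = 196.2 × 2.75 = 539.5 N·m counterclockwise.
Box: 7.8 × 9.81 = 76.52 N down at 4.1 m → arm 1.4 m, τ = 76.52 × 1.4 = 107.1 N·m counterclockwise.
Bucket of sand: 22 × 9.81 = 215.8 N down at 1.7 m → arm 3.8 m, τ = 215.8 × 3.8 = 820 N·m counterclockwise.
Hanging mass: 3.3 × 9.81 = 32.37 N down at 2.9 m → arm 2.6 m, τ = 32.37 × 2.6 = 84.16 N·m counterclockwise.
Paint can: 6.7 × 9.81 = 65.73 N down at 4.8 m → arm 0.7 m, τ = 65.73 × 0.7 = 46.01 N·m counterclockwise.
Net moment of the loads = 1597 N·m counterclockwise.
The upward force F acts at the left end, arm 5.5 m, giving F × 5.5 clockwise.
Balancing moments: F × 5.5 = 1597, giving F = 1597 / 5.5 = 290 N.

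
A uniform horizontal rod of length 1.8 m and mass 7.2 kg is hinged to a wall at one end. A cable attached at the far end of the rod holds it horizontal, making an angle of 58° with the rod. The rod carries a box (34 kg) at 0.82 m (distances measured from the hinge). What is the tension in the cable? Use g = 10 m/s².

Taking torques about the hinge:
Beam weight: 7.2 × 10 = 72 N down at 0.9 m → arm 0.9 m, τ = 72 × 0.9 = 64.8 N·m clockwise.
Box: 34 × 10 = 340 N down at 0.82 m → arm 0.82 m, τ = 340 × 0.82 = 278.8 N·m clockwise.
Total clockwise load moment = 343.6 N·m.
The cable tension T acts at 1.8 m; only its component perpendicular to the rod, T sinθ, produces torque. sin 58° = 0.848.
Στ = 0 ⇒ T × 1.8 × 0.848 = 343.6 ⇒ T = 343.6 / 1.526 = 225 N.

T ≈ 225 N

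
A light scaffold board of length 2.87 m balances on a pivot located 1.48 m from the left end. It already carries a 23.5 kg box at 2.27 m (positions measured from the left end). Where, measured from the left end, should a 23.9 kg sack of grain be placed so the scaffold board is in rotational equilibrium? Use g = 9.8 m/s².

x ≈ 0.703 m from the left end

About the pivot (at 1.48 m from the left end):
Box: 23.5 × 9.8 = 230.3 N down at 2.27 m → arm 0.79 m, τ = 230.3 × 0.79 = 181.9 N·m clockwise.
Net moment of existing loads = 181.9 N·m clockwise.
The sack of grain weighs 23.9 × 9.8 = 234.2 N and must supply an equal counterclockwise moment, so its lever arm about the pivot is 181.9 / 234.2 = 0.777 m.
That puts it at 1.48 − 0.777 = 0.703 m from the left end.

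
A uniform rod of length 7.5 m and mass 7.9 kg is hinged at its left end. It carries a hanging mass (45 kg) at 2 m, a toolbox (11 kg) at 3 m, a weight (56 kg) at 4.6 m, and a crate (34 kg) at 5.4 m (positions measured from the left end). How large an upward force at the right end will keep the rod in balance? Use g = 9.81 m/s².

F ≈ 777 N

Take moments about the left end.
Beam weight: 7.9 × 9.81 = 77.5 N down at 3.75 m → arm 3.75 m, τ = 77.5 × 3.75 = 290.6 N·m clockwise.
Hanging mass: 45 × 9.81 = 441.5 N down at 2 m → arm 2 m, τ = 441.5 × 2 = 883 N·m clockwise.
Toolbox: 11 × 9.81 = 107.9 N down at 3 m → arm 3 m, τ = 107.9 × 3 = 323.7 N·m clockwise.
Weight: 56 × 9.81 = 549.4 N down at 4.6 m → arm 4.6 m, τ = 549.4 × 4.6 = 2527 N·m clockwise.
Crate: 34 × 9.81 = 333.5 N down at 5.4 m → arm 5.4 m, τ = 333.5 × 5.4 = 1801 N·m clockwise.
Net moment of the loads = 5825 N·m clockwise.
The upward force F acts at the right end, arm 7.5 m, giving F × 7.5 counterclockwise.
Στ = 0 ⇒ F × 7.5 = 5825 ⇒ F = 5825 / 7.5 = 777 N.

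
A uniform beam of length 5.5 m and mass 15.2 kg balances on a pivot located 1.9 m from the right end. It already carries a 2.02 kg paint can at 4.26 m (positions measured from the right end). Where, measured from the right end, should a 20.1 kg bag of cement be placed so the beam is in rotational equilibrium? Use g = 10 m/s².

Take moments about the pivot (at 1.9 m from the right end).
Beam weight: 15.2 × 10 = 152 N down at 2.75 m → arm 0.85 m, τ = 152 × 0.85 = 129.2 N·m counterclockwise.
Paint can: 2.02 × 10 = 20.2 N down at 4.26 m → arm 2.36 m, τ = 20.2 × 2.36 = 47.67 N·m counterclockwise.
Net moment of existing loads = 176.9 N·m counterclockwise.
The bag of cement weighs 20.1 × 10 = 201 N and must supply an equal clockwise moment, so its lever arm about the pivot is 176.9 / 201 = 0.88 m.
That puts it at 1.9 − 0.88 = 1.02 m from the right end.

x ≈ 1.02 m from the right end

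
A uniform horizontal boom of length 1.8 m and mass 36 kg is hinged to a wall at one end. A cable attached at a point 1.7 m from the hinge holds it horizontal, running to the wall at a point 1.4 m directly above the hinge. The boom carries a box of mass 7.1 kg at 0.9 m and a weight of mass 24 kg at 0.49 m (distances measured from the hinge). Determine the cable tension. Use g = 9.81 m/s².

Taking torques about the hinge:
Beam weight: 36 × 9.81 = 353.2 N down at 0.9 m → arm 0.9 m, τ = 353.2 × 0.9 = 317.9 N·m clockwise.
Box: 7.1 × 9.81 = 69.65 N down at 0.9 m → arm 0.9 m, τ = 69.65 × 0.9 = 62.69 N·m clockwise.
Weight: 24 × 9.81 = 235.4 N down at 0.49 m → arm 0.49 m, τ = 235.4 × 0.49 = 115.3 N·m clockwise.
Total clockwise load moment = 495.9 N·m.
The cable tension T acts at 1.7 m; only its component perpendicular to the boom, T sinθ, produces torque. sinθ = h/√(h²+d²) = 1.4/√(1.4²+1.7²) = 0.6357.
Balancing moments: T × 1.7 × 0.6357 = 495.9, giving T = 495.9 / 1.081 = 459 N.

T ≈ 459 N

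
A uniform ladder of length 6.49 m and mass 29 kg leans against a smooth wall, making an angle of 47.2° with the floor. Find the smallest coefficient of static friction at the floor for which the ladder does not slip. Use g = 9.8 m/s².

μ_min ≈ 0.463

Choose the foot of the ladder as the axis so the floor normal and friction both act there and drop out.
Ladder weight 29×9.8 = 284.2 N acts at 3.245 m along the ladder; its horizontal arm is 3.245·cos47.2° = 2.205 m → τ = 626.7 N·m clockwise.
Wall normal N acts horizontally at the top; its moment arm is the height L sinθ = 6.49·sin47.2° = 4.762 m, counterclockwise.
Στ = 0 ⇒ N × 4.762 = 626.7 ⇒ N = 131.6 N.
ΣFx = 0 ⇒ f = N_wall = 131.6 N. ΣFy = 0 ⇒ N_floor = 284.2 N.
μ_min = f / N_floor = 131.6 / 284.2 = 0.463.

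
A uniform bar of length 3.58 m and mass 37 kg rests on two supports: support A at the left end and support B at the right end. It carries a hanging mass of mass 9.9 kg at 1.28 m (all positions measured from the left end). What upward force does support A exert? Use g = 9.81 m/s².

Sum moments about support B (its reaction then has zero moment arm).
Beam weight: 37 × 9.81 = 363 N down at 1.79 m → arm 1.79 m, τ = 363 × 1.79 = 649.8 N·m counterclockwise.
Hanging mass: 9.9 × 9.81 = 97.12 N down at 1.28 m → arm 2.3 m, τ = 97.12 × 2.3 = 223.4 N·m counterclockwise.
Net load moment about support B = 873.2 N·m counterclockwise.
Reaction R at support A is upward at 0 m, arm 3.58 m → moment R × 3.58 clockwise.
Setting net torque to zero: R × 3.58 = 873.2 → R = 244 N.

R_A ≈ 244 N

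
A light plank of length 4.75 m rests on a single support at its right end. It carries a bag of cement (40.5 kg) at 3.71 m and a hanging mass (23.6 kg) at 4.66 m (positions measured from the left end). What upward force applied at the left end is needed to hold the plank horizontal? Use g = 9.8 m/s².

Choose the right end as the axis so the unknown pivot reaction has zero arm there.
Bag of cement: 40.5 × 9.8 = 396.9 N down at 3.71 m → arm 1.04 m, τ = 396.9 × 1.04 = 412.8 N·m counterclockwise.
Hanging mass: 23.6 × 9.8 = 231.3 N down at 4.66 m → arm 0.09 m, τ = 231.3 × 0.09 = 20.82 N·m counterclockwise.
Net moment of the loads = 433.6 N·m counterclockwise.
The upward force F acts at the left end, arm 4.75 m, giving F × 4.75 clockwise.
Balancing moments: F × 4.75 = 433.6, giving F = 433.6 / 4.75 = 91.3 N.

F ≈ 91.3 N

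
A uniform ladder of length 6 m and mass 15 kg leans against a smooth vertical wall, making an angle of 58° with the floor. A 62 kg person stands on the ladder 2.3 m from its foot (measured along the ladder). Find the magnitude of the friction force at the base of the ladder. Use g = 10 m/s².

f ≈ 195 N

Sum moments about the foot of the ladder (the floor normal and friction both act there and drop out).
Ladder weight 15×10 = 150 N acts at 3 m along the ladder; its horizontal arm is 3·cos58° = 1.59 m → τ = 238.5 N·m clockwise.
Person: 62×10 = 620 N at 2.3 m → arm 1.219 m → τ = 755.8 N·m clockwise.
Wall normal N acts horizontally at the top; its moment arm is the height L sinθ = 6·sin58° = 5.088 m, counterclockwise.
Setting net torque to zero: N × 5.088 = 994.3 → N = 195 N.
ΣFx = 0: friction at the foot balances the wall's push, so f = N_wall = 195 N.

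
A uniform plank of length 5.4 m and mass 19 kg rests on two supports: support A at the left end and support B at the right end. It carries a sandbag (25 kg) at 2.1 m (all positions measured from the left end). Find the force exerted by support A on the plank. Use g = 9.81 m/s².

Choose support B as the axis so its reaction then has zero moment arm.
Beam weight: 19 × 9.81 = 186.4 N down at 2.7 m → arm 2.7 m, τ = 186.4 × 2.7 = 503.3 N·m counterclockwise.
Sandbag: 25 × 9.81 = 245.2 N down at 2.1 m → arm 3.3 m, τ = 245.2 × 3.3 = 809.2 N·m counterclockwise.
Net load moment about support B = 1312 N·m counterclockwise.
Reaction R at support A is upward at 0 m, arm 5.4 m → moment R × 5.4 clockwise.
Στ = 0 ⇒ R × 5.4 = 1312 ⇒ R = 243 N.

R_A ≈ 243 N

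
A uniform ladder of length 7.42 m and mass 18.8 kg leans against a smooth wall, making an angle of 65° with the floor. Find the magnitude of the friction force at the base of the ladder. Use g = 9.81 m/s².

Sum moments about the foot of the ladder (the floor normal and friction both act there and drop out).
Ladder weight 18.8×9.81 = 184.4 N acts at 3.71 m along the ladder; its horizontal arm is 3.71·cos65° = 1.568 m → τ = 289.1 N·m clockwise.
Wall normal N acts horizontally at the top; its moment arm is the height L sinθ = 7.42·sin65° = 6.725 m, counterclockwise.
Balancing moments: N × 6.725 = 289.1, giving N = 43 N.
ΣFx = 0: friction at the foot balances the wall's push, so f = N_wall = 43 N.

f ≈ 43 N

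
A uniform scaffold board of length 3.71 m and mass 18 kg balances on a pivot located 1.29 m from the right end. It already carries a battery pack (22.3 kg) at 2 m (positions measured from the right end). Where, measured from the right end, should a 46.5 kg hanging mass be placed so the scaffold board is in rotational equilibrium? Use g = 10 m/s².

x ≈ 0.731 m from the right end

Sum moments about the pivot (at 1.29 m from the right end) (the support reaction has zero arm there).
Beam weight: 18 × 10 = 180 N down at 1.855 m → arm 0.565 m, τ = 180 × 0.565 = 101.7 N·m counterclockwise.
Battery pack: 22.3 × 10 = 223 N down at 2 m → arm 0.71 m, τ = 223 × 0.71 = 158.3 N·m counterclockwise.
Net moment of existing loads = 260 N·m counterclockwise.
The hanging mass weighs 46.5 × 10 = 465 N and must supply an equal clockwise moment, so its lever arm about the pivot is 260 / 465 = 0.559 m.
That puts it at 1.29 − 0.559 = 0.731 m from the right end.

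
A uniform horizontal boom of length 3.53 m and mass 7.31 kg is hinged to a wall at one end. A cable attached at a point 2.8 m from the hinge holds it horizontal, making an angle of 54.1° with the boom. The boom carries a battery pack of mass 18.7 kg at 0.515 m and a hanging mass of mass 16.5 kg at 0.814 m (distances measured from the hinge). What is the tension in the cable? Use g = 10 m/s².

Sum moments about the hinge (the unknown hinge reaction has zero arm there).
Beam weight: 7.31 × 10 = 73.1 N down at 1.765 m → arm 1.765 m, τ = 73.1 × 1.765 = 129 N·m clockwise.
Battery pack: 18.7 × 10 = 187 N down at 0.515 m → arm 0.515 m, τ = 187 × 0.515 = 96.31 N·m clockwise.
Hanging mass: 16.5 × 10 = 165 N down at 0.814 m → arm 0.814 m, τ = 165 × 0.814 = 134.3 N·m clockwise.
Total clockwise load moment = 359.6 N·m.
The cable tension T acts at 2.8 m; only its component perpendicular to the boom, T sinθ, produces torque. sin 54.1° = 0.81.
Balancing moments: T × 2.8 × 0.81 = 359.6, giving T = 359.6 / 2.268 = 159 N.

T ≈ 159 N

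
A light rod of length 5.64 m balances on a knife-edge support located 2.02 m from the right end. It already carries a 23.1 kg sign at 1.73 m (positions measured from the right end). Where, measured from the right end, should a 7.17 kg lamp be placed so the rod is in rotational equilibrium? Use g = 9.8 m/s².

x ≈ 2.95 m from the right end

About the knife-edge support (at 2.02 m from the right end):
Sign: 23.1 × 9.8 = 226.4 N down at 1.73 m → arm 0.29 m, τ = 226.4 × 0.29 = 65.66 N·m clockwise.
Net moment of existing loads = 65.66 N·m clockwise.
The lamp weighs 7.17 × 9.8 = 70.27 N and must supply an equal counterclockwise moment, so its lever arm about the knife-edge support is 65.66 / 70.27 = 0.934 m.
That puts it at 2.02 + 0.934 = 2.95 m from the right end.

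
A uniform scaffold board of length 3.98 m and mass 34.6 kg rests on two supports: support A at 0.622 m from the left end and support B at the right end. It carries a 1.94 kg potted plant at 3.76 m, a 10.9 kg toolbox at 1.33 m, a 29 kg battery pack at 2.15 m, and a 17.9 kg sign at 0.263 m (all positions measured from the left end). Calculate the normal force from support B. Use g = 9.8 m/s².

R_B ≈ 289 N

About support A:
Beam weight: 34.6 × 9.8 = 339.1 N down at 1.99 m → arm 1.368 m, τ = 339.1 × 1.368 = 463.9 N·m clockwise.
Potted plant: 1.94 × 9.8 = 19.01 N down at 3.76 m → arm 3.138 m, τ = 19.01 × 3.138 = 59.65 N·m clockwise.
Toolbox: 10.9 × 9.8 = 106.8 N down at 1.33 m → arm 0.708 m, τ = 106.8 × 0.708 = 75.61 N·m clockwise.
Battery pack: 29 × 9.8 = 284.2 N down at 2.15 m → arm 1.528 m, τ = 284.2 × 1.528 = 434.3 N·m clockwise.
Sign: 17.9 × 9.8 = 175.4 N down at 0.263 m → arm 0.359 m, τ = 175.4 × 0.359 = 62.97 N·m counterclockwise.
Net load moment about support A = 970.5 N·m clockwise.
Reaction R at support B is upward at 3.98 m, arm 3.358 m → moment R × 3.358 counterclockwise.
For rotational equilibrium, R × 3.358 = 970.5, so R = 289 N.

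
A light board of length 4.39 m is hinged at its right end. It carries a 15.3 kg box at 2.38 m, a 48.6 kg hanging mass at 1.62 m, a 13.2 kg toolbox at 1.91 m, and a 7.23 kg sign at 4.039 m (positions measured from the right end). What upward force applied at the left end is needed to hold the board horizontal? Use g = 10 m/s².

F ≈ 386 N

Sum moments about the right end (the unknown pivot reaction has zero arm there).
Box: 15.3 × 10 = 153 N down at 2.38 m → arm 2.38 m, τ = 153 × 2.38 = 364.1 N·m counterclockwise.
Hanging mass: 48.6 × 10 = 486 N down at 1.62 m → arm 1.62 m, τ = 486 × 1.62 = 787.3 N·m counterclockwise.
Toolbox: 13.2 × 10 = 132 N down at 1.91 m → arm 1.91 m, τ = 132 × 1.91 = 252.1 N·m counterclockwise.
Sign: 7.23 × 10 = 72.3 N down at 4.039 m → arm 4.039 m, τ = 72.3 × 4.039 = 292 N·m counterclockwise.
Net moment of the loads = 1696 N·m counterclockwise.
The upward force F acts at the left end, arm 4.39 m, giving F × 4.39 clockwise.
Setting net torque to zero: F × 4.39 = 1696 → F = 1696 / 4.39 = 386 N.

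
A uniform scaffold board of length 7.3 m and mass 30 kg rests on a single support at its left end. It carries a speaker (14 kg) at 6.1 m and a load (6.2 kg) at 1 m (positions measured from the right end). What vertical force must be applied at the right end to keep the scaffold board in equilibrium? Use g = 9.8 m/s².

F ≈ 222 N

Sum moments about the left end (the unknown pivot reaction has zero arm there).
Beam weight: 30 × 9.8 = 294 N down at 3.65 m → arm 3.65 m, τ = 294 × 3.65 = 1073 N·m clockwise.
Speaker: 14 × 9.8 = 137.2 N down at 6.1 m → arm 1.2 m, τ = 137.2 × 1.2 = 164.6 N·m clockwise.
Load: 6.2 × 9.8 = 60.76 N down at 1 m → arm 6.3 m, τ = 60.76 × 6.3 = 382.8 N·m clockwise.
Net moment of the loads = 1620 N·m clockwise.
The upward force F acts at the right end, arm 7.3 m, giving F × 7.3 counterclockwise.
For rotational equilibrium, F × 7.3 = 1620, so F = 1620 / 7.3 = 222 N.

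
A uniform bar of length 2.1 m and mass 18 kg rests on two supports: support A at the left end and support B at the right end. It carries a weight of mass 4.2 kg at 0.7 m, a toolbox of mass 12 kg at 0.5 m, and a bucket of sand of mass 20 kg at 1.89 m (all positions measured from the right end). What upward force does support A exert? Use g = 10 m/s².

R_A ≈ 313 N

Take moments about support B.
Beam weight: 18 × 10 = 180 N down at 1.05 m → arm 1.05 m, τ = 180 × 1.05 = 189 N·m counterclockwise.
Weight: 4.2 × 10 = 42 N down at 0.7 m → arm 0.7 m, τ = 42 × 0.7 = 29.4 N·m counterclockwise.
Toolbox: 12 × 10 = 120 N down at 0.5 m → arm 0.5 m, τ = 120 × 0.5 = 60 N·m counterclockwise.
Bucket of sand: 20 × 10 = 200 N down at 1.89 m → arm 1.89 m, τ = 200 × 1.89 = 378 N·m counterclockwise.
Net load moment about support B = 656.4 N·m counterclockwise.
Reaction R at support A is upward at 2.1 m, arm 2.1 m → moment R × 2.1 clockwise.
Setting net torque to zero: R × 2.1 = 656.4 → R = 313 N.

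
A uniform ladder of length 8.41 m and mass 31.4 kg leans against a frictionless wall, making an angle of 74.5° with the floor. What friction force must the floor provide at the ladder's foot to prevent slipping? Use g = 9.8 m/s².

Take moments about the foot of the ladder.
Ladder weight 31.4×9.8 = 307.7 N acts at 4.205 m along the ladder; its horizontal arm is 4.205·cos74.5° = 1.124 m → τ = 345.9 N·m clockwise.
Wall normal N acts horizontally at the top; its moment arm is the height L sinθ = 8.41·sin74.5° = 8.104 m, counterclockwise.
Στ = 0 ⇒ N × 8.104 = 345.9 ⇒ N = 42.7 N.
ΣFx = 0: friction at the foot balances the wall's push, so f = N_wall = 42.7 N.

f ≈ 42.7 N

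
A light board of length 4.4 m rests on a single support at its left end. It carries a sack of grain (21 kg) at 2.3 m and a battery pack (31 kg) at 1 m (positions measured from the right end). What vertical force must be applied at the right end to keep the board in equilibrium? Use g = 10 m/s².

Choose the left end as the axis so the unknown pivot reaction has zero arm there.
Sack of grain: 21 × 10 = 210 N down at 2.3 m → arm 2.1 m, τ = 210 × 2.1 = 441 N·m clockwise.
Battery pack: 31 × 10 = 310 N down at 1 m → arm 3.4 m, τ = 310 × 3.4 = 1054 N·m clockwise.
Net moment of the loads = 1495 N·m clockwise.
The upward force F acts at the right end, arm 4.4 m, giving F × 4.4 counterclockwise.
Στ = 0 ⇒ F × 4.4 = 1495 ⇒ F = 1495 / 4.4 = 340 N.

F ≈ 340 N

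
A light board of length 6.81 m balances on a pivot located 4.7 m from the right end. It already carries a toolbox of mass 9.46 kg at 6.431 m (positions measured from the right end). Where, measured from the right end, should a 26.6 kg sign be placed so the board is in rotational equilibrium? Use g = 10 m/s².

x ≈ 4.08 m from the right end

Take moments about the pivot (at 4.7 m from the right end).
Toolbox: 9.46 × 10 = 94.6 N down at 6.431 m → arm 1.731 m, τ = 94.6 × 1.731 = 163.8 N·m counterclockwise.
Net moment of existing loads = 163.8 N·m counterclockwise.
The sign weighs 26.6 × 10 = 266 N and must supply an equal clockwise moment, so its lever arm about the pivot is 163.8 / 266 = 0.616 m.
That puts it at 4.7 − 0.616 = 4.08 m from the right end.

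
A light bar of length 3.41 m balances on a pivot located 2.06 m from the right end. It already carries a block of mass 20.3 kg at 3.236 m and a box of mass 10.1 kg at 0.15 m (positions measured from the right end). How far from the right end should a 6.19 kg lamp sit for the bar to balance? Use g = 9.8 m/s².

Taking torques about the pivot (at 2.06 m from the right end):
Block: 20.3 × 9.8 = 198.9 N down at 3.236 m → arm 1.176 m, τ = 198.9 × 1.176 = 233.9 N·m counterclockwise.
Box: 10.1 × 9.8 = 98.98 N down at 0.15 m → arm 1.91 m, τ = 98.98 × 1.91 = 189.1 N·m clockwise.
Net moment of existing loads = 44.8 N·m counterclockwise.
The lamp weighs 6.19 × 9.8 = 60.66 N and must supply an equal clockwise moment, so its lever arm about the pivot is 44.8 / 60.66 = 0.739 m.
That puts it at 2.06 − 0.739 = 1.32 m from the right end.

x ≈ 1.32 m from the right end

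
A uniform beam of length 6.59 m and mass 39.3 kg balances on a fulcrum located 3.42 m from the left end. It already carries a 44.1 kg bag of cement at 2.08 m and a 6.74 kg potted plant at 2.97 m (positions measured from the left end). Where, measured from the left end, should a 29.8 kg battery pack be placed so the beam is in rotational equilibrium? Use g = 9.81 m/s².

x ≈ 5.67 m from the left end

About the fulcrum (at 3.42 m from the left end):
Beam weight: 39.3 × 9.81 = 385.5 N down at 3.295 m → arm 0.125 m, τ = 385.5 × 0.125 = 48.19 N·m counterclockwise.
Bag of cement: 44.1 × 9.81 = 432.6 N down at 2.08 m → arm 1.34 m, τ = 432.6 × 1.34 = 579.7 N·m counterclockwise.
Potted plant: 6.74 × 9.81 = 66.12 N down at 2.97 m → arm 0.45 m, τ = 66.12 × 0.45 = 29.75 N·m counterclockwise.
Net moment of existing loads = 657.6 N·m counterclockwise.
The battery pack weighs 29.8 × 9.81 = 292.3 N and must supply an equal clockwise moment, so its lever arm about the fulcrum is 657.6 / 292.3 = 2.25 m.
That puts it at 3.42 + 2.25 = 5.67 m from the left end.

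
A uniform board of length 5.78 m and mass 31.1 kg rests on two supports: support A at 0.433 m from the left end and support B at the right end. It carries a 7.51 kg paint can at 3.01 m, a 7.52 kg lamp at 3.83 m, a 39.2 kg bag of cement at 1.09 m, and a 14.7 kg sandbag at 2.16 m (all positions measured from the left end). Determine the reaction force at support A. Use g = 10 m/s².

R_A ≈ 678 N

Taking torques about support B:
Beam weight: 31.1 × 10 = 311 N down at 2.89 m → arm 2.89 m, τ = 311 × 2.89 = 898.8 N·m counterclockwise.
Paint can: 7.51 × 10 = 75.1 N down at 3.01 m → arm 2.77 m, τ = 75.1 × 2.77 = 208 N·m counterclockwise.
Lamp: 7.52 × 10 = 75.2 N down at 3.83 m → arm 1.95 m, τ = 75.2 × 1.95 = 146.6 N·m counterclockwise.
Bag of cement: 39.2 × 10 = 392 N down at 1.09 m → arm 4.69 m, τ = 392 × 4.69 = 1838 N·m counterclockwise.
Sandbag: 14.7 × 10 = 147 N down at 2.16 m → arm 3.62 m, τ = 147 × 3.62 = 532.1 N·m counterclockwise.
Net load moment about support B = 3623 N·m counterclockwise.
Reaction R at support A is upward at 0.433 m, arm 5.347 m → moment R × 5.347 clockwise.
Balancing moments: R × 5.347 = 3623, giving R = 678 N.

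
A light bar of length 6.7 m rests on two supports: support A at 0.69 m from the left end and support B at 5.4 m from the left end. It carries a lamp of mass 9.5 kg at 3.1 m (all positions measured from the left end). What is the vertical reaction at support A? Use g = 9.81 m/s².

R_A ≈ 45.5 N

Taking torques about support B:
Lamp: 9.5 × 9.81 = 93.2 N down at 3.1 m → arm 2.3 m, τ = 93.2 × 2.3 = 214.4 N·m counterclockwise.
Net load moment about support B = 214.4 N·m counterclockwise.
Reaction R at support A is upward at 0.69 m, arm 4.71 m → moment R × 4.71 clockwise.
Balancing moments: R × 4.71 = 214.4, giving R = 45.5 N.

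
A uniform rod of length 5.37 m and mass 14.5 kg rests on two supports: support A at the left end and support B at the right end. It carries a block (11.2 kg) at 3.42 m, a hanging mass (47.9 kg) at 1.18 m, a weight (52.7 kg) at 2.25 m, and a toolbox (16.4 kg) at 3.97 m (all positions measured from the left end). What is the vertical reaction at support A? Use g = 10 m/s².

R_A ≈ 836 N

Take moments about support B.
Beam weight: 14.5 × 10 = 145 N down at 2.685 m → arm 2.685 m, τ = 145 × 2.685 = 389.3 N·m counterclockwise.
Block: 11.2 × 10 = 112 N down at 3.42 m → arm 1.95 m, τ = 112 × 1.95 = 218.4 N·m counterclockwise.
Hanging mass: 47.9 × 10 = 479 N down at 1.18 m → arm 4.19 m, τ = 479 × 4.19 = 2007 N·m counterclockwise.
Weight: 52.7 × 10 = 527 N down at 2.25 m → arm 3.12 m, τ = 527 × 3.12 = 1644 N·m counterclockwise.
Toolbox: 16.4 × 10 = 164 N down at 3.97 m → arm 1.4 m, τ = 164 × 1.4 = 229.6 N·m counterclockwise.
Net load moment about support B = 4488 N·m counterclockwise.
Reaction R at support A is upward at 0 m, arm 5.37 m → moment R × 5.37 clockwise.
Στ = 0 ⇒ R × 5.37 = 4488 ⇒ R = 836 N.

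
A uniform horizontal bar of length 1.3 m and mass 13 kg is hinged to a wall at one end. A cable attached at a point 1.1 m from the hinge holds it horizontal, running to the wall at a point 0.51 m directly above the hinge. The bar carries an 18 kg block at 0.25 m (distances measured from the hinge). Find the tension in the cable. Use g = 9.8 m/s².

Taking torques about the hinge:
Beam weight: 13 × 9.8 = 127.4 N down at 0.65 m → arm 0.65 m, τ = 127.4 × 0.65 = 82.81 N·m clockwise.
Block: 18 × 9.8 = 176.4 N down at 0.25 m → arm 0.25 m, τ = 176.4 × 0.25 = 44.1 N·m clockwise.
Total clockwise load moment = 126.9 N·m.
The cable tension T acts at 1.1 m; only its component perpendicular to the bar, T sinθ, produces torque. sinθ = h/√(h²+d²) = 0.51/√(0.51²+1.1²) = 0.4206.
For rotational equilibrium, T × 1.1 × 0.4206 = 126.9, so T = 126.9 / 0.4627 = 274 N.

T ≈ 274 N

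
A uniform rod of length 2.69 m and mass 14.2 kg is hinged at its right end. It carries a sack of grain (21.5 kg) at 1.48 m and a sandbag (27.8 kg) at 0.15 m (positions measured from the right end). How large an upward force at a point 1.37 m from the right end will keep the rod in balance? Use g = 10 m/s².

Taking torques about the right end:
Beam weight: 14.2 × 10 = 142 N down at 1.345 m → arm 1.345 m, τ = 142 × 1.345 = 191 N·m counterclockwise.
Sack of grain: 21.5 × 10 = 215 N down at 1.48 m → arm 1.48 m, τ = 215 × 1.48 = 318.2 N·m counterclockwise.
Sandbag: 27.8 × 10 = 278 N down at 0.15 m → arm 0.15 m, τ = 278 × 0.15 = 41.7 N·m counterclockwise.
Net moment of the loads = 550.9 N·m counterclockwise.
The upward force F acts at a point 1.37 m from the right end, arm 1.37 m, giving F × 1.37 clockwise.
For rotational equilibrium, F × 1.37 = 550.9, so F = 550.9 / 1.37 = 402 N.

F ≈ 402 N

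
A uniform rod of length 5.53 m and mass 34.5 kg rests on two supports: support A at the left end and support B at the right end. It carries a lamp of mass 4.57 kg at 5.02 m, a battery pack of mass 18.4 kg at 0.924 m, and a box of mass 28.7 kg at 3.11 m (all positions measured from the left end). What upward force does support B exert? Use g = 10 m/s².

About support A:
Beam weight: 34.5 × 10 = 345 N down at 2.765 m → arm 2.765 m, τ = 345 × 2.765 = 953.9 N·m clockwise.
Lamp: 4.57 × 10 = 45.7 N down at 5.02 m → arm 5.02 m, τ = 45.7 × 5.02 = 229.4 N·m clockwise.
Battery pack: 18.4 × 10 = 184 N down at 0.924 m → arm 0.924 m, τ = 184 × 0.924 = 170 N·m clockwise.
Box: 28.7 × 10 = 287 N down at 3.11 m → arm 3.11 m, τ = 287 × 3.11 = 892.6 N·m clockwise.
Net load moment about support A = 2246 N·m clockwise.
Reaction R at support B is upward at 5.53 m, arm 5.53 m → moment R × 5.53 counterclockwise.
For rotational equilibrium, R × 5.53 = 2246, so R = 406 N.

R_B ≈ 406 N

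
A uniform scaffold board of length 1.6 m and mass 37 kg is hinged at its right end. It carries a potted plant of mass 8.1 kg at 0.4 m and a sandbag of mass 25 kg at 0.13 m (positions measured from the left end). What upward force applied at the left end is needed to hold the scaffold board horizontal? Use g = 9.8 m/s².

Taking torques about the right end:
Beam weight: 37 × 9.8 = 362.6 N down at 0.8 m → arm 0.8 m, τ = 362.6 × 0.8 = 290.1 N·m counterclockwise.
Potted plant: 8.1 × 9.8 = 79.38 N down at 0.4 m → arm 1.2 m, τ = 79.38 × 1.2 = 95.26 N·m counterclockwise.
Sandbag: 25 × 9.8 = 245 N down at 0.13 m → arm 1.47 m, τ = 245 × 1.47 = 360.1 N·m counterclockwise.
Net moment of the loads = 745.5 N·m counterclockwise.
The upward force F acts at the left end, arm 1.6 m, giving F × 1.6 clockwise.
Balancing moments: F × 1.6 = 745.5, giving F = 745.5 / 1.6 = 466 N.

F ≈ 466 N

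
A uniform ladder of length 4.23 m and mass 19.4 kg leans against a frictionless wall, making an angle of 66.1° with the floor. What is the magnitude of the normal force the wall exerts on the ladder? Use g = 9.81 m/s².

N_wall ≈ 42.2 N

About the foot of the ladder:
Ladder weight 19.4×9.81 = 190.3 N acts at 2.115 m along the ladder; its horizontal arm is 2.115·cos66.1° = 0.8569 m → τ = 163.1 N·m clockwise.
Wall normal N acts horizontally at the top; its moment arm is the height L sinθ = 4.23·sin66.1° = 3.867 m, counterclockwise.
For rotational equilibrium, N × 3.867 = 163.1, so N = 42.2 N.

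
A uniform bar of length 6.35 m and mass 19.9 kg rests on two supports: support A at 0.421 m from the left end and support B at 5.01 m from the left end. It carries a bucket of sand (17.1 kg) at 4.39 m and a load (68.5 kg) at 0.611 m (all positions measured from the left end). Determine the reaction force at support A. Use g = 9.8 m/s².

R_A ≈ 744 N

Sum moments about support B (its reaction then has zero moment arm).
Beam weight: 19.9 × 9.8 = 195 N down at 3.175 m → arm 1.835 m, τ = 195 × 1.835 = 357.8 N·m counterclockwise.
Bucket of sand: 17.1 × 9.8 = 167.6 N down at 4.39 m → arm 0.62 m, τ = 167.6 × 0.62 = 103.9 N·m counterclockwise.
Load: 68.5 × 9.8 = 671.3 N down at 0.611 m → arm 4.399 m, τ = 671.3 × 4.399 = 2953 N·m counterclockwise.
Net load moment about support B = 3415 N·m counterclockwise.
Reaction R at support A is upward at 0.421 m, arm 4.589 m → moment R × 4.589 clockwise.
Στ = 0 ⇒ R × 4.589 = 3415 ⇒ R = 744 N.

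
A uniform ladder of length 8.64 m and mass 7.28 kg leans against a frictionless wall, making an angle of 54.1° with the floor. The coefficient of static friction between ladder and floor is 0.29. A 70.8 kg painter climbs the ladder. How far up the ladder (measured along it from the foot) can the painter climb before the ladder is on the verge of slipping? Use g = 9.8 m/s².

d ≈ 3.37 m

About the foot of the ladder:
Ladder weight 7.28×9.8 = 71.34 N acts at 4.32 m along the ladder; its horizontal arm is 4.32·cos54.1° = 2.533 m → τ = 180.7 N·m clockwise.
Painter weight 70.8×9.8 = 693.8 N at distance d → arm d·cos54.1° → τ = 693.8·d·0.5864 clockwise.
Wall normal N at the top has arm L sinθ = 6.999 m counterclockwise, so Στ = 0 gives N·6.999 = 180.7 + 406.8·d.
ΣFy = 0 ⇒ N_floor = 765.1 N, so the maximum friction is μ_s·N_floor = 0.29×765.1 = 221.9 N. ΣFx = 0 ⇒ N_wall = f, so at the slipping point N = 221.9 N.
Substituting: 221.9×6.999 = 180.7 + 406.8·d ⇒ d = (1553 − 180.7) / 406.8 = 3.37 m.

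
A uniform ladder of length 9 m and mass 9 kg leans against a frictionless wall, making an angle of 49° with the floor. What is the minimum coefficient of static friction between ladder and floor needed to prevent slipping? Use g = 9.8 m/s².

Choose the foot of the ladder as the axis so the floor normal and friction both act there and drop out.
Ladder weight 9×9.8 = 88.2 N acts at 4.5 m along the ladder; its horizontal arm is 4.5·cos49° = 2.952 m → τ = 260.4 N·m clockwise.
Wall normal N acts horizontally at the top; its moment arm is the height L sinθ = 9·sin49° = 6.792 m, counterclockwise.
Balancing moments: N × 6.792 = 260.4, giving N = 38.34 N.
ΣFx = 0 ⇒ f = N_wall = 38.34 N. ΣFy = 0 ⇒ N_floor = 88.2 N.
μ_min = f / N_floor = 38.34 / 88.2 = 0.435.

μ_min ≈ 0.435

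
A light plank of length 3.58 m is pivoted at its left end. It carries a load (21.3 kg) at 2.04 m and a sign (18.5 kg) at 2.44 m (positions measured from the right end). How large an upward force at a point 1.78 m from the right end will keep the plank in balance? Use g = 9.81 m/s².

Take moments about the left end.
Load: 21.3 × 9.81 = 209 N down at 2.04 m → arm 1.54 m, τ = 209 × 1.54 = 321.9 N·m clockwise.
Sign: 18.5 × 9.81 = 181.5 N down at 2.44 m → arm 1.14 m, τ = 181.5 × 1.14 = 206.9 N·m clockwise.
Net moment of the loads = 528.8 N·m clockwise.
The upward force F acts at a point 1.78 m from the right end, arm 1.8 m, giving F × 1.8 counterclockwise.
Balancing moments: F × 1.8 = 528.8, giving F = 528.8 / 1.8 = 294 N.

F ≈ 294 N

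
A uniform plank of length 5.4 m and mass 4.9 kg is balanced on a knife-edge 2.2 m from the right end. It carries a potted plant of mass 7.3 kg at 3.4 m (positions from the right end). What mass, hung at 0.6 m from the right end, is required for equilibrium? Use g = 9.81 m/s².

m ≈ 7.01 kg

Taking torques about the knife-edge (at 2.2 m from the right end):
Beam weight: 4.9 × 9.81 = 48.07 N down at 2.7 m → arm 0.5 m, τ = 48.07 × 0.5 = 24.04 N·m counterclockwise.
Potted plant: 7.3 × 9.81 = 71.61 N down at 3.4 m → arm 1.2 m, τ = 71.61 × 1.2 = 85.93 N·m counterclockwise.
Net moment of known loads = 110 N·m counterclockwise.
An unknown mass m at 0.6 m has arm 1.6 m; its moment is m·g·1.6 clockwise.
For rotational equilibrium, m × 9.81 × 1.6 = 110, so m = 110 / (9.81 × 1.6) = 7.01 kg.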